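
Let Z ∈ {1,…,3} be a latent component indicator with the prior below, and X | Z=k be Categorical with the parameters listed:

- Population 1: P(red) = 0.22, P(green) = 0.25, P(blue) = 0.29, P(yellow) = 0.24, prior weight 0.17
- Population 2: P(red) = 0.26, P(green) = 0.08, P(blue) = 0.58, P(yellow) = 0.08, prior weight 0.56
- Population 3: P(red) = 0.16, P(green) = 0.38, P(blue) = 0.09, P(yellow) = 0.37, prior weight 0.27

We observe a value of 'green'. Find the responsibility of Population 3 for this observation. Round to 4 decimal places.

Apply Bayes' rule: the posterior for each component is proportional to its prior times its likelihood at x.
Categorical probabilities:
  L_1 = P(green | comp) = 0.25
  L_2 = P(green | comp) = 0.08
  L_3 = P(green | comp) = 0.38
Prior × likelihood for each component:
  π_1·L_1 = 0.17 × 0.25 = 0.0425
  π_2·L_2 = 0.56 × 0.08 = 0.0448
  π_3·L_3 = 0.27 × 0.38 = 0.1026
Denominator: 0.0425 + 0.0448 + 0.1026 = 0.1899
Responsibility of Population 3: 0.1026 / 0.1899 ≈ 0.5403

0.5403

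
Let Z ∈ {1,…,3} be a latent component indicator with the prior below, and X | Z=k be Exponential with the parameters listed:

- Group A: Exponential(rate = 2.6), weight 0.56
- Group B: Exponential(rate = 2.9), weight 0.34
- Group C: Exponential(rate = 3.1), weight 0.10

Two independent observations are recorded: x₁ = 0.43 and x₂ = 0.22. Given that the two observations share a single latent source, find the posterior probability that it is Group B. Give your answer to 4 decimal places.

0.3443

Apply Bayes' rule: the posterior for each component is proportional to its prior times its likelihood at x.
Since both observations come from the same component, the likelihood for component k is f_k(x₁)·f_k(x₂).
  L_A = [2.6·e^(−2.6·0.43) = 2.6·e^(−1.1180) = 0.850026] × [1.46743] = 1.24735
  L_B = [2.9·e^(−2.9·0.43) = 2.9·e^(−1.2470) = 0.83336] × [1.53221] = 1.27688
  L_C = [3.1·e^(−3.1·0.43) = 3.1·e^(−1.3330) = 0.817424] × [1.56737] = 1.28121
Unnormalised posteriors:
  P(Z=A)·L_A = 0.56 × 1.24735 = 0.698517
  P(Z=B)·L_B = 0.34 × 1.27688 = 0.43414
  P(Z=C)·L_C = 0.10 × 1.28121 = 0.128121
Marginal: 0.698517 + 0.43414 + 0.128121 = 1.26078
P(Group B | x₁,x₂) ≈ 0.3443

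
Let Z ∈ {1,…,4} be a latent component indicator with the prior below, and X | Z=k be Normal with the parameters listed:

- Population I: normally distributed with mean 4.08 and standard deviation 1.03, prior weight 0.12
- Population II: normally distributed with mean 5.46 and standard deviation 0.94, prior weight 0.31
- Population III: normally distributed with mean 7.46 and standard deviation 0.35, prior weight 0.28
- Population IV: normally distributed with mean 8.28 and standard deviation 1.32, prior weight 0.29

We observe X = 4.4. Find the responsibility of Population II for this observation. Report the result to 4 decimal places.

Apply Bayes' rule: the posterior for each component is proportional to its prior times its likelihood at x.
Evaluate each component's likelihood at the observed value:
  L_I = 0.369074
  L_II = 0.224726
  L_III = 2.87501e-17
  L_IV = 0.00401954
Unnormalised posteriors:
  π_I·L_I = 0.12 × 0.369074 = 0.0442889
  π_II·L_II = 0.31 × 0.224726 = 0.0696652
  π_III·L_III = 0.28 × 2.87501e-17 = 8.05002e-18
  π_IV·L_IV = 0.29 × 0.00401954 = 0.00116567
Normaliser: 0.0442889 + 0.0696652 + 8.05002e-18 + 0.00116567 = 0.11512
P(Population II | the observation) = 0.0696652 / 0.11512 ≈ 0.6052

0.6052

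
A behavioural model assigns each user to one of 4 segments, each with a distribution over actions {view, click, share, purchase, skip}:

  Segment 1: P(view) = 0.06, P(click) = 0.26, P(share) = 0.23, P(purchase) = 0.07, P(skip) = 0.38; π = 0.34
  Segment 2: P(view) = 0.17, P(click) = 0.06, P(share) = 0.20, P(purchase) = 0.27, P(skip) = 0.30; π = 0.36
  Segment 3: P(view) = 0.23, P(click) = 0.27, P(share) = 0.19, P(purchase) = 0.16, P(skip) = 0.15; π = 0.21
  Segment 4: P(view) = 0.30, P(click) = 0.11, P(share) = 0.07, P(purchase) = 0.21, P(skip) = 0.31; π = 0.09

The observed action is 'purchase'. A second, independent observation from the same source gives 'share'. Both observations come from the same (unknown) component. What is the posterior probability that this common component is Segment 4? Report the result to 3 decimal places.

By Bayes' theorem, P(k | x) = π_k f_k(x) / Σ_j π_j f_j(x).
Since both observations come from the same component, the likelihood for component k is f_k(x₁)·f_k(x₂).
  f_1 = [0.07] × [0.23] = 0.0161
  f_2 = [0.27] × [0.2] = 0.054
  f_3 = [0.16] × [0.19] = 0.0304
  f_4 = [0.21] × [0.07] = 0.0147
Weight by the priors:
  π_1·f_1 = 0.34 × 0.0161 = 0.005474
  π_2·f_2 = 0.36 × 0.054 = 0.01944
  π_3·f_3 = 0.21 × 0.0304 = 0.006384
  π_4·f_4 = 0.09 × 0.0147 = 0.001323
Marginal: 0.005474 + 0.01944 + 0.006384 + 0.001323 = 0.032621
P(Segment 4 | x) = 0.001323 / 0.032621 ≈ 0.041

0.041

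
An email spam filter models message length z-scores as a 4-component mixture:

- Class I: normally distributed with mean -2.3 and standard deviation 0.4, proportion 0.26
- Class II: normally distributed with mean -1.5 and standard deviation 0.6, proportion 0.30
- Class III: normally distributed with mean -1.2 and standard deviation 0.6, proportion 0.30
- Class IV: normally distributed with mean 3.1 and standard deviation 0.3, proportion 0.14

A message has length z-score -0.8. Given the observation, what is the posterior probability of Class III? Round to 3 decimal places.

0.612

Posterior ∝ prior × likelihood, so P(k | x) ∝ w_k f_k(x); normalise over all components.
Component likelihoods at x = -0.8:
  f_I = (1/(0.4·√(2π)))·exp(−(-0.8−-2.3)²/(2·0.4²)) = 0.997356·exp(-7.03125) = 0.000881489
  f_II = (1/(0.6·√(2π)))·exp(−(-0.8−-1.5)²/(2·0.6²)) = 0.664904·exp(-0.68056) = 0.336664
  f_III = (1/(0.6·√(2π)))·exp(−(-0.8−-1.2)²/(2·0.6²)) = 0.664904·exp(-0.22222) = 0.532413
  f_IV = (1/(0.3·√(2π)))·exp(−(-0.8−3.1)²/(2·0.3²)) = 1.329808·exp(-84.50000) = 2.66628e-37
Multiply by the mixture weights:
  w_I·f_I = 0.26 × 0.000881489 = 0.000229187
  w_II·f_II = 0.30 × 0.336664 = 0.100999
  w_III·f_III = 0.30 × 0.532413 = 0.159724
  w_IV·f_IV = 0.14 × 2.66628e-37 = 3.73279e-38
Denominator: 0.000229187 + 0.100999 + 0.159724 + 3.73279e-38 = 0.260953
So the posterior for Class III is 0.159724 / 0.260953 ≈ 0.612.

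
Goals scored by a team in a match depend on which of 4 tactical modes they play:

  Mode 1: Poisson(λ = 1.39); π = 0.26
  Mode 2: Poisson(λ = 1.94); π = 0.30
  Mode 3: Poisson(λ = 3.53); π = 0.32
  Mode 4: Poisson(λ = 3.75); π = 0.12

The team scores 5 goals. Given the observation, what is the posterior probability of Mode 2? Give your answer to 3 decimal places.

0.135

Apply Bayes' rule: the posterior for each component is proportional to its prior times its likelihood at x.
Evaluate each component's likelihood at the observed value:
  f_1 = e^(−1.39)·1.39^5/5! = 0.0107702
  f_2 = e^(−1.94)·1.94^5/5! = 0.0329076
  f_3 = e^(−3.53)·3.53^5/5! = 0.133854
  f_4 = e^(−3.75)·3.75^5/5! = 0.145335
Unnormalised posteriors:
  P(Z=1)·f_1 = 0.26 × 0.0107702 = 0.00280025
  P(Z=2)·f_2 = 0.30 × 0.0329076 = 0.00987228
  P(Z=3)·f_3 = 0.32 × 0.133854 = 0.0428334
  P(Z=4)·f_4 = 0.12 × 0.145335 = 0.0174402
Denominator: 0.00280025 + 0.00987228 + 0.0428334 + 0.0174402 = 0.0729462
Responsibility of Mode 2: 0.00987228 / 0.0729462 ≈ 0.135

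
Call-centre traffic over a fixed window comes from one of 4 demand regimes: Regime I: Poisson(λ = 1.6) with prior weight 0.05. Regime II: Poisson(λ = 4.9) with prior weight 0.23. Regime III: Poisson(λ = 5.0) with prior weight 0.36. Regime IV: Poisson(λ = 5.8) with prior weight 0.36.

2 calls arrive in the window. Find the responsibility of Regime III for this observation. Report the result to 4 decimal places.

0.3692

Posterior ∝ prior × likelihood, so P(k | x) ∝ π_k f_k(x); normalise over all components.
Evaluate each component's likelihood at the observed value:
  f_I = 0.258428
  f_II = 0.0893962
  f_III = 0.0842243
  f_IV = 0.0509235
Unnormalised posteriors:
  π_I·f_I = 0.05 × 0.258428 = 0.0129214
  π_II·f_II = 0.23 × 0.0893962 = 0.0205611
  π_III·f_III = 0.36 × 0.0842243 = 0.0303208
  π_IV·f_IV = 0.36 × 0.0509235 = 0.0183324
Marginal: 0.0129214 + 0.0205611 + 0.0303208 + 0.0183324 = 0.0821357
So the posterior for Regime III is 0.0303208 / 0.0821357 ≈ 0.3692.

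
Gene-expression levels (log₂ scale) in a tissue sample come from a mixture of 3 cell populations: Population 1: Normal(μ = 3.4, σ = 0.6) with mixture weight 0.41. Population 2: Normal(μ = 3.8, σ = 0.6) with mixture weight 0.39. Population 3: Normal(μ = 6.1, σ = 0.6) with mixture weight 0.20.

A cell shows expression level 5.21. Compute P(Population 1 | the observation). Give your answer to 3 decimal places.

Apply Bayes' rule: the posterior for each component is proportional to its prior times its likelihood at x.
Component likelihoods at x = 5.21:
  L_1 = 0.0070252
  L_2 = 0.0420304
  L_3 = 0.221297
Multiply by the mixture weights:
  π_1·L_1 = 0.41 × 0.0070252 = 0.00288033
  π_2·L_2 = 0.39 × 0.0420304 = 0.0163918
  π_3·L_3 = 0.20 × 0.221297 = 0.0442593
Denominator: 0.00288033 + 0.0163918 + 0.0442593 = 0.0635315
P(Population 1 | 5.21) ≈ 0.045

0.045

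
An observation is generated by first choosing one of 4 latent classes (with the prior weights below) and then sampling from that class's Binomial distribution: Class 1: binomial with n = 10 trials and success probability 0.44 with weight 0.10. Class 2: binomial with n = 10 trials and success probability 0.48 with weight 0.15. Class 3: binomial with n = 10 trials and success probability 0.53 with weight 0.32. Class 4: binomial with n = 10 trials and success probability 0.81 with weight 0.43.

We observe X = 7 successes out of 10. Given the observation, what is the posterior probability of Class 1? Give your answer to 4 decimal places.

The responsibility of component k is P(Z=k) f_k(x) divided by Σ_j P(Z=j) f_j(x).
Evaluate each component's likelihood at the observed value:
  p_1 = C(10,7)·0.44^7·0.56^3 = 120·0.00319278·0.175616 = 0.0672844
  p_2 = C(10,7)·0.48^7·0.52^3 = 120·0.00587068·0.140608 = 0.0990558
  p_3 = C(10,7)·0.53^7·0.47^3 = 120·0.0117471·0.103823 = 0.146354
  p_4 = C(10,7)·0.81^7·0.19^3 = 120·0.228768·0.006859 = 0.188294
Weight by the priors:
  P(Z=1)·p_1 = 0.10 × 0.0672844 = 0.00672844
  P(Z=2)·p_2 = 0.15 × 0.0990558 = 0.0148584
  P(Z=3)·p_3 = 0.32 × 0.146354 = 0.0468334
  P(Z=4)·p_4 = 0.43 × 0.188294 = 0.0809666
Sum: 0.00672844 + 0.0148584 + 0.0468334 + 0.0809666 = 0.149387
P(Class 1 | 7 successes out of 10) = 0.00672844 / 0.149387 ≈ 0.0450

0.0450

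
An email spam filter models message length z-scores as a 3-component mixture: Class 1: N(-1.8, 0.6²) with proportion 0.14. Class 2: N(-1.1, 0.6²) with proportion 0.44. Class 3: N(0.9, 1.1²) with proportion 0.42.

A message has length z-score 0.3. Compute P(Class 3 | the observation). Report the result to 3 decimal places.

0.871

Posterior ∝ prior × likelihood, so P(k | x) ∝ π_k f_k(x); normalise over all components.
Normal densities:
  f_1 = (1/(0.6·√(2π)))·exp(−(0.3−-1.8)²/(2·0.6²)) = 0.664904·exp(-6.12500) = 0.00145447
  f_2 = (1/(0.6·√(2π)))·exp(−(0.3−-1.1)²/(2·0.6²)) = 0.664904·exp(-2.72222) = 0.0437031
  f_3 = (1/(1.1·√(2π)))·exp(−(0.3−0.9)²/(2·1.1²)) = 0.362675·exp(-0.14876) = 0.312544
Prior × likelihood for each component:
  π_1·f_1 = 0.14 × 0.00145447 = 0.000203626
  π_2·f_2 = 0.44 × 0.0437031 = 0.0192294
  π_3·f_3 = 0.42 × 0.312544 = 0.131269
Denominator: 0.000203626 + 0.0192294 + 0.131269 = 0.150702
So the posterior for Class 3 is 0.131269 / 0.150702 ≈ 0.871.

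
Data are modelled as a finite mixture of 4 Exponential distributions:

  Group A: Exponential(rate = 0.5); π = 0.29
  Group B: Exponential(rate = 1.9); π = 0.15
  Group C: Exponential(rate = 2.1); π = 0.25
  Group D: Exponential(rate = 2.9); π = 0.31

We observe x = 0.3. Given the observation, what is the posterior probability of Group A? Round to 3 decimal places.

0.132

By Bayes' theorem, P(k | x) = π_k f_k(x) / Σ_j π_j f_j(x).
Component likelihoods at x = 0.3:
  f_A = 0.5·e^(−0.5·0.3) = 0.5·e^(−0.1500) = 0.430354
  f_B = 1.9·e^(−1.9·0.3) = 1.9·e^(−0.5700) = 1.0745
  f_C = 2.1·e^(−2.1·0.3) = 2.1·e^(−0.6300) = 1.11844
  f_D = 2.9·e^(−2.9·0.3) = 2.9·e^(−0.8700) = 1.21496
Prior × likelihood for each component:
  π_A·f_A = 0.29 × 0.430354 = 0.124803
  π_B·f_B = 0.15 × 1.0745 = 0.161175
  π_C·f_C = 0.25 × 1.11844 = 0.279611
  π_D·f_D = 0.31 × 1.21496 = 0.376637
Sum: 0.124803 + 0.161175 + 0.279611 + 0.376637 = 0.942226
P(Group A | data) ≈ 0.132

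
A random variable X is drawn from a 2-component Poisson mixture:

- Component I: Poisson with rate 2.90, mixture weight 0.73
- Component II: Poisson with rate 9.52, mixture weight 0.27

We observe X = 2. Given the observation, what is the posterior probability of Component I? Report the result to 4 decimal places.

Posterior ∝ prior × likelihood, so P(k | x) ∝ w_k f_k(x); normalise over all components.
Component likelihoods at x = 2:
  p_I = e^(−2.90)·2.90^2/2! = 0.231373
  p_II = e^(−9.52)·9.52^2/2! = 0.00332476
Multiply by the mixture weights:
  w_I·p_I = 0.73 × 0.231373 = 0.168902
  w_II·p_II = 0.27 × 0.00332476 = 0.000897685
Evidence: 0.168902 + 0.000897685 = 0.1698
Responsibility of Component I: 0.168902 / 0.1698 ≈ 0.9947

0.9947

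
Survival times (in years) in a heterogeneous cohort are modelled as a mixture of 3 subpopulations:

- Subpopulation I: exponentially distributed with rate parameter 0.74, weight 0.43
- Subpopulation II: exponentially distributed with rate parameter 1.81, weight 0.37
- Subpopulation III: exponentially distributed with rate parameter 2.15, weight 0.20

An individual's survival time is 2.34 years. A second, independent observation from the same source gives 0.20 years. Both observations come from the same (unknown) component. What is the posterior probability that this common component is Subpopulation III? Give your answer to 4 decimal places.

The responsibility of component k is π_k f_k(x) divided by Σ_j π_j f_j(x).
Since both observations come from the same component, the likelihood for component k is f_k(x₁)·f_k(x₂).
  f_I = [0.130981] × [0.638199] = 0.0835918
  f_II = [0.026198] × [1.26027] = 0.0330166
  f_III = [0.0140444] × [1.39859] = 0.0196424
Unnormalised posteriors:
  π_I·f_I = 0.43 × 0.0835918 = 0.0359445
  π_II·f_II = 0.37 × 0.0330166 = 0.0122161
  π_III·f_III = 0.20 × 0.0196424 = 0.00392848
Sum: 0.0359445 + 0.0122161 + 0.00392848 = 0.0520891
Responsibility of Subpopulation III: 0.00392848 / 0.0520891 ≈ 0.0754

0.0754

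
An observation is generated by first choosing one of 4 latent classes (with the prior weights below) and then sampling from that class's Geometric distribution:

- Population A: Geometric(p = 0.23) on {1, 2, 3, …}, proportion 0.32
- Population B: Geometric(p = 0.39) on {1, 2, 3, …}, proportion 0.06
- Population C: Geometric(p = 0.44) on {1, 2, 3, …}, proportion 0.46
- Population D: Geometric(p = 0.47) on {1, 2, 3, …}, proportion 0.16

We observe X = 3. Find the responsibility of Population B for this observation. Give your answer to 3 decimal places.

Apply Bayes' rule: the posterior for each component is proportional to its prior times its likelihood at x.
Component likelihoods at x = 3:
  p_A = 0.23·(1−0.23)^2 = 0.23·0.5929 = 0.136367
  p_B = 0.39·(1−0.39)^2 = 0.39·0.3721 = 0.145119
  p_C = 0.44·(1−0.44)^2 = 0.44·0.3136 = 0.137984
  p_D = 0.47·(1−0.47)^2 = 0.47·0.2809 = 0.132023
Multiply by the mixture weights:
  π_A·p_A = 0.32 × 0.136367 = 0.0436374
  π_B·p_B = 0.06 × 0.145119 = 0.00870714
  π_C·p_C = 0.46 × 0.137984 = 0.0634726
  π_D·p_D = 0.16 × 0.132023 = 0.0211237
Marginal: 0.0436374 + 0.00870714 + 0.0634726 + 0.0211237 = 0.136941
So the posterior for Population B is 0.00870714 / 0.136941 ≈ 0.064.

0.064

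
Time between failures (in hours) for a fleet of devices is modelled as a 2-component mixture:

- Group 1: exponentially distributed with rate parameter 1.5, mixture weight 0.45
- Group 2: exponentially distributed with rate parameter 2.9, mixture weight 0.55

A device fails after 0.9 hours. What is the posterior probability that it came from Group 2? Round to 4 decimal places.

0.4013

P(component k | x) = π_k·f_k(x) / marginal(x), where marginal(x) = Σ_j π_j·f_j(x).
Evaluate each component's likelihood at the observed value:
  p_1 = 1.5·e^(−1.5·0.9) = 1.5·e^(−1.3500) = 0.38886
  p_2 = 2.9·e^(−2.9·0.9) = 2.9·e^(−2.6100) = 0.21325
Weight by the priors:
  π_1·p_1 = 0.45 × 0.38886 = 0.174987
  π_2·p_2 = 0.55 × 0.21325 = 0.117288
Marginal: 0.174987 + 0.117288 = 0.292275
P(Group 2 | the observation) = 0.117288 / 0.292275 ≈ 0.4013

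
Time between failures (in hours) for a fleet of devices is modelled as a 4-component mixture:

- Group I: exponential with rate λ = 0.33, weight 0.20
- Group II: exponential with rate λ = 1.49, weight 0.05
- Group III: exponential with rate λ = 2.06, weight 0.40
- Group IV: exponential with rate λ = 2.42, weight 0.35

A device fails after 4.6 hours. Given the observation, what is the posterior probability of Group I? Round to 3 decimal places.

Apply Bayes' rule: the posterior for each component is proportional to its prior times its likelihood at x.
Component likelihoods at x = 4.6 hours:
  L_I = 0.33·e^(−0.33·4.6) = 0.33·e^(−1.5180) = 0.0723194
  L_II = 1.49·e^(−1.49·4.6) = 1.49·e^(−6.8540) = 0.00157229
  L_III = 2.06·e^(−2.06·4.6) = 2.06·e^(−9.4760) = 0.00015794
  L_IV = 2.42·e^(−2.42·4.6) = 2.42·e^(−11.1320) = 3.54201e-05
Weight by the priors:
  w_I·L_I = 0.20 × 0.0723194 = 0.0144639
  w_II·L_II = 0.05 × 0.00157229 = 7.86144e-05
  w_III·L_III = 0.40 × 0.00015794 = 6.31761e-05
  w_IV·L_IV = 0.35 × 3.54201e-05 = 1.2397e-05
Sum: 0.0144639 + 7.86144e-05 + 6.31761e-05 + 1.2397e-05 = 0.0146181
P(Group I | the observation) = 0.0144639 / 0.0146181 ≈ 0.989

0.989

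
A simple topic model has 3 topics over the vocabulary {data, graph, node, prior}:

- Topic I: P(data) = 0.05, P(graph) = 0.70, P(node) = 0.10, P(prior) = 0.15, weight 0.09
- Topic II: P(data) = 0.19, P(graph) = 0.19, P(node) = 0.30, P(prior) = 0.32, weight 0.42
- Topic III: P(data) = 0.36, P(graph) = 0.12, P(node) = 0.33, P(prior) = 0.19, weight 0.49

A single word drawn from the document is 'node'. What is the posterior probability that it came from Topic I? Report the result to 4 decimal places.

Posterior ∝ prior × likelihood, so P(k | x) ∝ w_k f_k(x); normalise over all components.
Component likelihoods at x = 'node':
  f_I = P(node | comp) = 0.10
  f_II = P(node | comp) = 0.30
  f_III = P(node | comp) = 0.33
Prior × likelihood for each component:
  w_I·f_I = 0.09 × 0.1 = 0.009
  w_II·f_II = 0.42 × 0.3 = 0.126
  w_III·f_III = 0.49 × 0.33 = 0.1617
Normaliser: 0.009 + 0.126 + 0.1617 = 0.2967
P(Topic I | data) ≈ 0.0303

0.0303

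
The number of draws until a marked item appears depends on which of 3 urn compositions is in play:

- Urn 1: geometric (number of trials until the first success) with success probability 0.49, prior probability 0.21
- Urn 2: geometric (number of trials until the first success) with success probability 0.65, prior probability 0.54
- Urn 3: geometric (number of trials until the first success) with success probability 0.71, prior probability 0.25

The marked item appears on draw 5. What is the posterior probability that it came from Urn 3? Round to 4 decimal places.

0.0931

Apply Bayes' rule: the posterior for each component is proportional to its prior times its likelihood at x.
Component likelihoods at x = 5:
  L_1 = 0.49·(1−0.49)^4 = 0.49·0.067652 = 0.0331495
  L_2 = 0.65·(1−0.65)^4 = 0.65·0.0150062 = 0.00975406
  L_3 = 0.71·(1−0.71)^4 = 0.71·0.00707281 = 0.0050217
Unnormalised posteriors:
  w_1·L_1 = 0.21 × 0.0331495 = 0.00696139
  w_2·L_2 = 0.54 × 0.00975406 = 0.00526719
  w_3·L_3 = 0.25 × 0.0050217 = 0.00125542
Evidence: 0.00696139 + 0.00526719 + 0.00125542 = 0.013484
P(Urn 3 | the observation) ≈ 0.0931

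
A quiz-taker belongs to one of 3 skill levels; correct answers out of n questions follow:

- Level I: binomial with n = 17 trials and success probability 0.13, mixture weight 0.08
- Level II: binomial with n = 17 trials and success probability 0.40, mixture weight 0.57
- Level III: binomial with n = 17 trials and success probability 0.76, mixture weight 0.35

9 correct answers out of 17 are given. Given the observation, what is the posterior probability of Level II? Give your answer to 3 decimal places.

0.885

Posterior ∝ prior × likelihood, so P(k | x) ∝ π_k f_k(x); normalise over all components.
Component likelihoods at x = 9 correct answers out of 17:
  p_I = C(17,9)·0.13^9·0.87^8 = 24310·1.06045e-08·0.328212 = 8.46115e-05
  p_II = C(17,9)·0.40^9·0.60^8 = 24310·0.000262144·0.0167962 = 0.107037
  p_III = C(17,9)·0.76^9·0.24^8 = 24310·0.0845906·1.10075e-05 = 0.0226359
Multiply by the mixture weights:
  π_I·p_I = 0.08 × 8.46115e-05 = 6.76892e-06
  π_II·p_II = 0.57 × 0.107037 = 0.0610112
  π_III·p_III = 0.35 × 0.0226359 = 0.00792256
Sum: 6.76892e-06 + 0.0610112 + 0.00792256 = 0.0689405
So the posterior for Level II is 0.0610112 / 0.0689405 ≈ 0.885.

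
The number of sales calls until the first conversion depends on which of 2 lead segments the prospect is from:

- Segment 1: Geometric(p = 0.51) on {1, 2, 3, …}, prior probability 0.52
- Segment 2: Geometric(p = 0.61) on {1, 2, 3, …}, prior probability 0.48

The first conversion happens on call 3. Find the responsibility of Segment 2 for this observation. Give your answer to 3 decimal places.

Posterior ∝ prior × likelihood, so P(k | x) ∝ π_k f_k(x); normalise over all components.
Geometric probabilities:
  L_1 = 0.122451
  L_2 = 0.092781
Unnormalised posteriors:
  π_1·L_1 = 0.52 × 0.122451 = 0.0636745
  π_2·L_2 = 0.48 × 0.092781 = 0.0445349
Marginal: 0.0636745 + 0.0445349 = 0.108209
Responsibility of Segment 2: 0.0445349 / 0.108209 ≈ 0.412

0.412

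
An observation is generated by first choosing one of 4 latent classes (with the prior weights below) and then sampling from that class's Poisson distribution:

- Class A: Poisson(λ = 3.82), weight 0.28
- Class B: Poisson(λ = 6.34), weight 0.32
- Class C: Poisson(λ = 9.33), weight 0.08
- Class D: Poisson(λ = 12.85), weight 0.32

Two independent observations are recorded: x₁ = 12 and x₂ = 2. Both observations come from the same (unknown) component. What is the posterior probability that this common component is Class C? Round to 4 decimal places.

0.1089

Apply Bayes' rule: the posterior for each component is proportional to its prior times its likelihood at x.
Since both observations come from the same component, the likelihood for component k is f_k(x₁)·f_k(x₂).
  f_A = [0.000441996] × [0.15999] = 7.07148e-05
  f_B = [0.0155349] × [0.0354586] = 0.000550844
  f_C = [0.0805889] × [0.00386159] = 0.000311201
  f_D = [0.111126] × [0.000216816] = 2.4094e-05
Multiply by the mixture weights:
  π_A·f_A = 0.28 × 7.07148e-05 = 1.98001e-05
  π_B·f_B = 0.32 × 0.000550844 = 0.00017627
  π_C·f_C = 0.08 × 0.000311201 = 2.48961e-05
  π_D·f_D = 0.32 × 2.4094e-05 = 7.71008e-06
Evidence: 1.98001e-05 + 0.00017627 + 2.48961e-05 + 7.71008e-06 = 0.000228676
P(Class C | x₁, x₂) = 2.48961e-05 / 0.000228676 ≈ 0.1089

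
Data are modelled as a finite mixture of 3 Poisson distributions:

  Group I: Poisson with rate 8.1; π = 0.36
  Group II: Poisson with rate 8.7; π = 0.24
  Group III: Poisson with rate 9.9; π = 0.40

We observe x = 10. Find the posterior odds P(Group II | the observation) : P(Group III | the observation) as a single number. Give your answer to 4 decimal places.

Only the two components matter; the odds are (w_i f_i(x)) / (w_j f_j(x)).
Evaluate each component's likelihood at the observed value:
  f_I = e^(−8.1)·8.1^10/10! = 0.101696
  f_II = e^(−8.7)·8.7^10/10! = 0.114043
  f_III = e^(−9.9)·9.9^10/10! = 0.125047
Posterior odds = (w_II·f_II) / (w_III·f_III) = (0.24·0.114043) / (0.40·0.125047) = 0.0273702 / 0.0500188 ≈ 0.5472

0.5472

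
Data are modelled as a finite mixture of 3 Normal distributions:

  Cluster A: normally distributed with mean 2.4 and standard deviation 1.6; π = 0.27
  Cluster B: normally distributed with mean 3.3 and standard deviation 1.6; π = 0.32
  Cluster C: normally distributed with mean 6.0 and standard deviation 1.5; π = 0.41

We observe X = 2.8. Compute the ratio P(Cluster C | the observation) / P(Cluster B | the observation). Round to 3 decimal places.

0.147

Only the two components matter; the odds are (w_i f_i(x)) / (w_j f_j(x)).
Evaluate each component's likelihood at the observed value:
  p_A = (1/(1.6·√(2π)))·exp(−(2.8−2.4)²/(2·1.6²)) = 0.249339·exp(-0.03125) = 0.241668
  p_B = (1/(1.6·√(2π)))·exp(−(2.8−3.3)²/(2·1.6²)) = 0.249339·exp(-0.04883) = 0.237457
  p_C = (1/(1.5·√(2π)))·exp(−(2.8−6.0)²/(2·1.5²)) = 0.265962·exp(-2.27556) = 0.0273248
0.0112032 / 0.0759861 ≈ 0.147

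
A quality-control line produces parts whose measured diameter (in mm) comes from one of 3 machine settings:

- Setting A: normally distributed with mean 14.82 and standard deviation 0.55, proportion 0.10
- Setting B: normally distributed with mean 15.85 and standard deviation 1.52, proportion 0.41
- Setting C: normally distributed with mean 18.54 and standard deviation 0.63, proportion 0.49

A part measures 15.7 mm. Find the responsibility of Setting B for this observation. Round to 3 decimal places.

By Bayes' theorem, P(k | x) = w_k f_k(x) / Σ_j w_j f_j(x).
Component likelihoods at x = 15.7 mm:
  f_A = 0.201674
  f_B = 0.261187
  f_C = 2.44801e-05
Prior × likelihood for each component:
  w_A·f_A = 0.10 × 0.201674 = 0.0201674
  w_B·f_B = 0.41 × 0.261187 = 0.107087
  w_C·f_C = 0.49 × 2.44801e-05 = 1.19953e-05
Normaliser: 0.0201674 + 0.107087 + 1.19953e-05 = 0.127266
P(Setting B | x) = 0.107087 / 0.127266 ≈ 0.841

0.841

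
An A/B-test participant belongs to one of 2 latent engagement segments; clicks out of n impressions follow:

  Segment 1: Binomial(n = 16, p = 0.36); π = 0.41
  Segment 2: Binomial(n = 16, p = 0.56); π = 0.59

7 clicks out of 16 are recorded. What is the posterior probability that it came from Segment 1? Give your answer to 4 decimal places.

0.4789

Apply Bayes' rule: the posterior for each component is proportional to its prior times its likelihood at x.
Evaluate each component's likelihood at the observed value:
  f_1 = 0.161497
  f_2 = 0.122128
Multiply by the mixture weights:
  π_1·f_1 = 0.41 × 0.161497 = 0.0662136
  π_2·f_2 = 0.59 × 0.122128 = 0.0720557
Evidence: 0.0662136 + 0.0720557 = 0.138269
Responsibility of Segment 1: 0.0662136 / 0.138269 ≈ 0.4789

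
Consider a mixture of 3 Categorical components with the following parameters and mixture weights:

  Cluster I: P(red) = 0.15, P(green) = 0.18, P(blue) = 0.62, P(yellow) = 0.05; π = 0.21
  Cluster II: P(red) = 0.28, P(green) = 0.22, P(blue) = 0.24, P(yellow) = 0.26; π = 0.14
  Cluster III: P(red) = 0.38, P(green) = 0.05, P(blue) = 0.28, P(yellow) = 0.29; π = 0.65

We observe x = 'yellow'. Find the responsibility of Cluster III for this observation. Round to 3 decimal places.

P(component k | x) = P(Z=k)·f_k(x) / marginal(x), where marginal(x) = Σ_j P(Z=j)·f_j(x).
Component likelihoods at x = 'yellow':
  L_I = P(yellow | comp) = 0.05
  L_II = P(yellow | comp) = 0.26
  L_III = P(yellow | comp) = 0.29
Unnormalised posteriors:
  P(Z=I)·L_I = 0.21 × 0.05 = 0.0105
  P(Z=II)·L_II = 0.14 × 0.26 = 0.0364
  P(Z=III)·L_III = 0.65 × 0.29 = 0.1885
Marginal: 0.0105 + 0.0364 + 0.1885 = 0.2354
Responsibility of Cluster III: 0.1885 / 0.2354 ≈ 0.801

0.801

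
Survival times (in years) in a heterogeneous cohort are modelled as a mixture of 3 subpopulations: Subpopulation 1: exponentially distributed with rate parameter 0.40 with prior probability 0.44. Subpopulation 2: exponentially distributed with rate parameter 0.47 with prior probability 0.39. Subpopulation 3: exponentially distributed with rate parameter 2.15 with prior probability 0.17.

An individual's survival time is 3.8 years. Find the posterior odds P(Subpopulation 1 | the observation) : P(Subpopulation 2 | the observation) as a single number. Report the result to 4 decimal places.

Posterior odds = (P(Z=i) f_i(x)) / (P(Z=j) f_j(x)); the normalising sum cancels.
Component likelihoods at x = 3.8 years:
  f_1 = 0.40·e^(−0.40·3.8) = 0.40·e^(−1.5200) = 0.0874848
  f_2 = 0.47·e^(−0.47·3.8) = 0.47·e^(−1.7860) = 0.0787858
  f_3 = 2.15·e^(−2.15·3.8) = 2.15·e^(−8.1700) = 0.000608489
0.0384933 / 0.0307265 ≈ 1.2528

1.2528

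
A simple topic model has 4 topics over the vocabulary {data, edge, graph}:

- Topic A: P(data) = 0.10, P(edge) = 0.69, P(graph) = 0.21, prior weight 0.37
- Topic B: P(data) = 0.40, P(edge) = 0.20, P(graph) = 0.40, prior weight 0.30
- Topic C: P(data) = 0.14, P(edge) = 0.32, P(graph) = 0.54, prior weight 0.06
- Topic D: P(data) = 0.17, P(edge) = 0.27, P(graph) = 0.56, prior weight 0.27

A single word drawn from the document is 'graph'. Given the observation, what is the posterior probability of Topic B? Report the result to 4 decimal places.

By Bayes' theorem, P(k | x) = π_k f_k(x) / Σ_j π_j f_j(x).
Categorical probabilities:
  L_A = P(graph | comp) = 0.21
  L_B = P(graph | comp) = 0.40
  L_C = P(graph | comp) = 0.54
  L_D = P(graph | comp) = 0.56
Unnormalised posteriors:
  π_A·L_A = 0.37 × 0.21 = 0.0777
  π_B·L_B = 0.30 × 0.4 = 0.12
  π_C·L_C = 0.06 × 0.54 = 0.0324
  π_D·L_D = 0.27 × 0.56 = 0.1512
Evidence: 0.0777 + 0.12 + 0.0324 + 0.1512 = 0.3813
P(Topic B | 'graph') = 0.12 / 0.3813 ≈ 0.3147

0.3147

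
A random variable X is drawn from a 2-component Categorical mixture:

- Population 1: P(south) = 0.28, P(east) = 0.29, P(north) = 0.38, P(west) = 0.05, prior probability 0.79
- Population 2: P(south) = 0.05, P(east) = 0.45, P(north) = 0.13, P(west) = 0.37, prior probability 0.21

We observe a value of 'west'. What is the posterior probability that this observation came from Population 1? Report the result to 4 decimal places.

0.3370

By Bayes' theorem, P(k | x) = π_k f_k(x) / Σ_j π_j f_j(x).
Categorical probabilities:
  p_1 = P(west | comp) = 0.05
  p_2 = P(west | comp) = 0.37
Weight by the priors:
  π_1·p_1 = 0.79 × 0.05 = 0.0395
  π_2·p_2 = 0.21 × 0.37 = 0.0777
Normaliser: 0.0395 + 0.0777 = 0.1172
P(Population 1 | x) ≈ 0.3370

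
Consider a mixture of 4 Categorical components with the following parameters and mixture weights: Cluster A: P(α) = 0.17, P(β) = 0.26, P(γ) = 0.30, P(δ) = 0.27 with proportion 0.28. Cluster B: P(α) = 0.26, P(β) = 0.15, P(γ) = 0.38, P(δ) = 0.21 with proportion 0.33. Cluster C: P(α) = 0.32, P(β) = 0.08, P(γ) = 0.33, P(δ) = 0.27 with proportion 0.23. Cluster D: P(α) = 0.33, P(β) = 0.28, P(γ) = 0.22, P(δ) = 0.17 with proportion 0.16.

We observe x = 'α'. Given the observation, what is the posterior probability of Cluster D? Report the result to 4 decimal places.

Apply Bayes' rule: the posterior for each component is proportional to its prior times its likelihood at x.
Categorical probabilities:
  p_A = P(α | comp) = 0.17
  p_B = P(α | comp) = 0.26
  p_C = P(α | comp) = 0.32
  p_D = P(α | comp) = 0.33
Weight by the priors:
  π_A·p_A = 0.28 × 0.17 = 0.0476
  π_B·p_B = 0.33 × 0.26 = 0.0858
  π_C·p_C = 0.23 × 0.32 = 0.0736
  π_D·p_D = 0.16 × 0.33 = 0.0528
Evidence: 0.0476 + 0.0858 + 0.0736 + 0.0528 = 0.2598
Responsibility of Cluster D: 0.0528 / 0.2598 ≈ 0.2032

0.2032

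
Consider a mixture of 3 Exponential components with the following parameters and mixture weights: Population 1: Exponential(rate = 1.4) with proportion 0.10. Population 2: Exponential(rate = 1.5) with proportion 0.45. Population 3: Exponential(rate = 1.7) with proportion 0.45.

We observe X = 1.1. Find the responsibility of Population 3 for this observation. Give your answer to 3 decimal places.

The responsibility of component k is π_k f_k(x) divided by Σ_j π_j f_j(x).
Evaluate each component's likelihood at the observed value:
  L_1 = 1.4·e^(−1.4·1.1) = 1.4·e^(−1.5400) = 0.300134
  L_2 = 1.5·e^(−1.5·1.1) = 1.5·e^(−1.6500) = 0.288075
  L_3 = 1.7·e^(−1.7·1.1) = 1.7·e^(−1.8700) = 0.26201
Weight by the priors:
  π_1·L_1 = 0.10 × 0.300134 = 0.0300134
  π_2·L_2 = 0.45 × 0.288075 = 0.129634
  π_3·L_3 = 0.45 × 0.26201 = 0.117905
Evidence: 0.0300134 + 0.129634 + 0.117905 = 0.277552
P(Population 3 | x) = 0.117905 / 0.277552 ≈ 0.425

0.425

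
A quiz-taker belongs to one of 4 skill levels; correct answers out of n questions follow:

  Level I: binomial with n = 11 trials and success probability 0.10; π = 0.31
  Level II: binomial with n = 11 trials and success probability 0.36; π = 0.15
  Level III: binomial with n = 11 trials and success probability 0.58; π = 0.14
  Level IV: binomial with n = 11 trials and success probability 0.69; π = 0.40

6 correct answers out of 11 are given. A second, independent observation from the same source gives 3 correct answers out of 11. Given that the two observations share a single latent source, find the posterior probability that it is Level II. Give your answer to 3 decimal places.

Apply Bayes' rule: the posterior for each component is proportional to its prior times its likelihood at x.
Since both observations come from the same component, the likelihood for component k is f_k(x₁)·f_k(x₂).
  p_I = [C(11,6)·0.10^6·0.90^5 = 462·1e-06·0.59049 = 0.000272806] × [0.0710271] = 1.93766e-05
  p_II = [C(11,6)·0.36^6·0.64^5 = 462·0.00217678·0.107374 = 0.107983] × [0.216686] = 0.0233985
  p_III = [C(11,6)·0.58^6·0.42^5 = 462·0.0380687·0.0130691 = 0.229856] × [0.0311718] = 0.00716504
  p_IV = [C(11,6)·0.69^6·0.31^5 = 462·0.107918·0.00286292 = 0.14274] × [0.00462301] = 0.000659887
Prior × likelihood for each component:
  π_I·p_I = 0.31 × 1.93766e-05 = 6.00676e-06
  π_II·p_II = 0.15 × 0.0233985 = 0.00350978
  π_III·p_III = 0.14 × 0.00716504 = 0.00100311
  π_IV·p_IV = 0.40 × 0.000659887 = 0.000263955
Marginal: 6.00676e-06 + 0.00350978 + 0.00100311 + 0.000263955 = 0.00478284
So the posterior for Level II is 0.00350978 / 0.00478284 ≈ 0.734.

0.734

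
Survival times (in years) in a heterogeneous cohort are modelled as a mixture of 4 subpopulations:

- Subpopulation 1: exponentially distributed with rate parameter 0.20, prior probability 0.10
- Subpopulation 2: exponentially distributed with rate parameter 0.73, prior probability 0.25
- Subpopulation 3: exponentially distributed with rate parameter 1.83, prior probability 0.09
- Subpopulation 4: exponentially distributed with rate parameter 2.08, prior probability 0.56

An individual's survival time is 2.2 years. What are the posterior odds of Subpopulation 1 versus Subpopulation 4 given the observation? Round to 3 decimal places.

Since P(k|x) ∝ π_k f_k(x), the posterior odds are π_i f_i(x) / (π_j f_j(x)).
Exponential densities:
  f_1 = 0.128807
  f_2 = 0.146503
  f_3 = 0.0326574
  f_4 = 0.0214157
0.0128807 / 0.0119928 ≈ 1.074

1.074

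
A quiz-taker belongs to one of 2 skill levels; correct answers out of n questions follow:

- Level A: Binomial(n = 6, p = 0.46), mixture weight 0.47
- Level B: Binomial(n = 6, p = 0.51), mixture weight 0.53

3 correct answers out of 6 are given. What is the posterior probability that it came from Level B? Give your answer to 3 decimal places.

The responsibility of component k is P(Z=k) f_k(x) divided by Σ_j P(Z=j) f_j(x).
Evaluate each component's likelihood at the observed value:
  f_A = C(6,3)·0.46^3·0.54^3 = 20·0.097336·0.157464 = 0.306538
  f_B = C(6,3)·0.51^3·0.49^3 = 20·0.132651·0.117649 = 0.312125
Prior × likelihood for each component:
  P(Z=A)·f_A = 0.47 × 0.306538 = 0.144073
  P(Z=B)·f_B = 0.53 × 0.312125 = 0.165426
Sum: 0.144073 + 0.165426 = 0.309499
P(Level B | x) = 0.165426 / 0.309499 ≈ 0.534

0.534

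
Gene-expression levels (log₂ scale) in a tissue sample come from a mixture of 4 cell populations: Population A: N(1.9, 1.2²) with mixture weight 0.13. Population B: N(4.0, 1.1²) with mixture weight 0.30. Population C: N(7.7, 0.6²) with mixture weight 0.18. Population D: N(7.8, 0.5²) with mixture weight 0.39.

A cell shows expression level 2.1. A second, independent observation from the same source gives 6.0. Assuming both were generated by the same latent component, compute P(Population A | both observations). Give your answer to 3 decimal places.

0.024

Apply Bayes' rule: the posterior for each component is proportional to its prior times its likelihood at x.
Since both observations come from the same component, the likelihood for component k is f_k(x₁)·f_k(x₂).
  L_A = [0.327866] × [0.000970144] = 0.000318078
  L_B = [0.0815952] × [0.0694505] = 0.00566683
  L_C = [8.06903e-20] × [0.0120102] = 9.69104e-22
  L_D = [4.80269e-29] × [0.0012238] = 5.87755e-32
Weight by the priors:
  w_A·L_A = 0.13 × 0.000318078 = 4.13501e-05
  w_B·L_B = 0.30 × 0.00566683 = 0.00170005
  w_C·L_C = 0.18 × 9.69104e-22 = 1.74439e-22
  w_D·L_D = 0.39 × 5.87755e-32 = 2.29225e-32
Evidence: 4.13501e-05 + 0.00170005 + 1.74439e-22 + 2.29225e-32 = 0.0017414
So the posterior for Population A is 4.13501e-05 / 0.0017414 ≈ 0.024.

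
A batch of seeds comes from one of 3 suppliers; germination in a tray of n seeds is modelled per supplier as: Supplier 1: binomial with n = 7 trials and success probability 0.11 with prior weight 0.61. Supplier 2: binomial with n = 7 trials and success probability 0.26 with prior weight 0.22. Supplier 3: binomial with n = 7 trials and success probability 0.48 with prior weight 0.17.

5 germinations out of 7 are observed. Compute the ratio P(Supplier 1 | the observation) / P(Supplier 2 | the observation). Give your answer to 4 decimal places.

Since P(k|x) ∝ P(Z=k) f_k(x), the posterior odds are P(Z=i) f_i(x) / (P(Z=j) f_j(x)).
Binomial probabilities:
  L_1 = 0.000267894
  L_2 = 0.0136631
  L_3 = 0.144688
Odds = (0.61/0.22) × (0.000267894/0.0136631) = 2.77273 × 0.0196071 ≈ 0.0544

0.0544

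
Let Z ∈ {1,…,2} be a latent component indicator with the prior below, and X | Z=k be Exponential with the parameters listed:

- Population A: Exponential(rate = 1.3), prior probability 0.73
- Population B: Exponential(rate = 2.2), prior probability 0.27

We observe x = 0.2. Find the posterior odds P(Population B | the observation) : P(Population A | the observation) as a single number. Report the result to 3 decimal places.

Since P(k|x) ∝ π_k f_k(x), the posterior odds are π_i f_i(x) / (π_j f_j(x)).
Exponential densities:
  f_A = 1.00237
  f_B = 1.41688
Posterior odds = (π_B·f_B) / (π_A·f_A) = (0.27·1.41688) / (0.73·1.00237) = 0.382558 / 0.731728 ≈ 0.523

0.523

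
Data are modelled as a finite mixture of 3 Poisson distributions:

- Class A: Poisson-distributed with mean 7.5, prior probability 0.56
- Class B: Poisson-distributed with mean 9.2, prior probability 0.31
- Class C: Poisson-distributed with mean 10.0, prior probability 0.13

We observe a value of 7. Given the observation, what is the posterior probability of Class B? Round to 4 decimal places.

Apply Bayes' rule: the posterior for each component is proportional to its prior times its likelihood at x.
Evaluate each component's likelihood at the observed value:
  L_A = 0.146484
  L_B = 0.111834
  L_C = 0.0900792
Weight by the priors:
  P(Z=A)·L_A = 0.56 × 0.146484 = 0.0820309
  P(Z=B)·L_B = 0.31 × 0.111834 = 0.0346686
  P(Z=C)·L_C = 0.13 × 0.0900792 = 0.0117103
Sum: 0.0820309 + 0.0346686 + 0.0117103 = 0.12841
So the posterior for Class B is 0.0346686 / 0.12841 ≈ 0.2700.

0.2700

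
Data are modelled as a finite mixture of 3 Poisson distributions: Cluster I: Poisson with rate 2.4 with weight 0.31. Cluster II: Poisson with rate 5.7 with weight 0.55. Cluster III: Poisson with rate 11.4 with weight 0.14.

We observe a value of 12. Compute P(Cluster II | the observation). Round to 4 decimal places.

0.2228

By Bayes' theorem, P(k | x) = P(Z=k) f_k(x) / Σ_j P(Z=j) f_j(x).
Poisson probabilities:
  f_I = e^(−2.4)·2.4^12/12! = 6.91658e-06
  f_II = e^(−5.7)·5.7^12/12! = 0.00821642
  f_III = e^(−11.4)·11.4^12/12! = 0.112607
Unnormalised posteriors:
  P(Z=I)·f_I = 0.31 × 6.91658e-06 = 2.14414e-06
  P(Z=II)·f_II = 0.55 × 0.00821642 = 0.00451903
  P(Z=III)·f_III = 0.14 × 0.112607 = 0.0157649
Marginal: 2.14414e-06 + 0.00451903 + 0.0157649 = 0.0202861
P(Cluster II | x) ≈ 0.2228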